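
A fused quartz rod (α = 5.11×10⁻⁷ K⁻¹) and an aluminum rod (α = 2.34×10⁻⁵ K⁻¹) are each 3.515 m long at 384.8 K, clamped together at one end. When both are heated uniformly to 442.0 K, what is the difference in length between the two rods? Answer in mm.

ΔT = 57.2 K
fused quartz: ΔL = 5.11×10⁻⁷ × 3.515 m × 57.2 = 1.0274×10⁻⁴ m = 0.10274 mm
aluminum: ΔL = 2.34×10⁻⁵ × 3.515 m × 57.2 = 4.7048×10⁻³ m = 4.7048 mm
difference = 4.7048 − 0.10274 = 4.60206 mm

4.60 mm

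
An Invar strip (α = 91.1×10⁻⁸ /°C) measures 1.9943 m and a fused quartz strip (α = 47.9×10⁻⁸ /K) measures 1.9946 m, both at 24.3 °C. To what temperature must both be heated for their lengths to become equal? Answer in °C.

L₁(1 + α₁ΔT) = L₂(1 + α₂ΔT) ⇒ ΔT = (L₂ − L₁)/(α₁L₁ − α₂L₂)
L₂ − L₁ = 1.9946 − 1.9943 = 3.00×10⁻⁴ m
α₁L₁ − α₂L₂ = 91.1×10⁻⁸×1.9943 − 47.9×10⁻⁸×1.9946 = 8.613939×10⁻⁷ m/K
ΔT = 3.00×10⁻⁴ / 8.613939×10⁻⁷ = 348.273 K
T = 24.3 + 348.273 = 372.573 °C

T = 372.6 °C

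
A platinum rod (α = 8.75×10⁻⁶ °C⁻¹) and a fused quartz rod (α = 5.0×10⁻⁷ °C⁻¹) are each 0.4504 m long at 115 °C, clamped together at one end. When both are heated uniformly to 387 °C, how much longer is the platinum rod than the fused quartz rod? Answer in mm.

ΔT = 272 K
platinum: ΔL = 8.75×10⁻⁶ × 0.4504 m × 272 = 1.0720×10⁻³ m = 1.0720 mm
fused quartz: ΔL = 5.0×10⁻⁷ × 0.4504 m × 272 = 6.1254×10⁻⁵ m = 0.061254 mm
difference = 1.0720 − 0.061254 = 1.010746 mm

1.01 mm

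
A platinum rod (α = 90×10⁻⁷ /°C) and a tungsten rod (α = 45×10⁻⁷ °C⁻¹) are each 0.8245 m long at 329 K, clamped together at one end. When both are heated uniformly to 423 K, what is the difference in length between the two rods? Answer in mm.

0.349 mm

ΔT = 94 K
platinum: ΔL = 90×10⁻⁷ × 0.8245 m × 94 = 6.9753×10⁻⁴ m = 0.69753 mm
tungsten: ΔL = 45×10⁻⁷ × 0.8245 m × 94 = 3.4876×10⁻⁴ m = 0.34876 mm
difference = 0.69753 − 0.34876 = 0.34877 mm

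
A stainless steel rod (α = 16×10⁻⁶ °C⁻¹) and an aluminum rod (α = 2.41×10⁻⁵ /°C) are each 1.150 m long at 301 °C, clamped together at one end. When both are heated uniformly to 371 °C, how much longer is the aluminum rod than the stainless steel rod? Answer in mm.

0.652 mm

ΔT = 70 K
stainless steel: ΔL = 16×10⁻⁶ × 1.150 m × 70 = 1.2880×10⁻³ m = 1.2880 mm
aluminum: ΔL = 2.41×10⁻⁵ × 1.150 m × 70 = 1.9401×10⁻³ m = 1.9401 mm
difference = 1.9401 − 1.2880 = 0.6521 mm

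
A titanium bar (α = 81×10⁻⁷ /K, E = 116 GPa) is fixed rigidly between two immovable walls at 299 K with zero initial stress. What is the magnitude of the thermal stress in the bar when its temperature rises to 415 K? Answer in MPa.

σ = 109 MPa

Fully constrained: the free strain ε = αΔT is blocked, so σ = Eε = EαΔT.
|ΔT| = 116 K
σ = 116×10⁹ × 81×10⁻⁷ × 116 = 1.09×10⁸ Pa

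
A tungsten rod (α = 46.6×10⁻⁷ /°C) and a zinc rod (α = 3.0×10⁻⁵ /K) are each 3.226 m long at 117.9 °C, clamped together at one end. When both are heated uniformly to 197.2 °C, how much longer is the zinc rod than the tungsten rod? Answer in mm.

ΔT = 79.3 K
tungsten: ΔL = 46.6×10⁻⁷ × 3.226 m × 79.3 = 1.1921×10⁻³ m = 1.1921 mm
zinc: ΔL = 3.0×10⁻⁵ × 3.226 m × 79.3 = 7.6747×10⁻³ m = 7.6747 mm
difference = 7.6747 − 1.1921 = 6.4826 mm

6.48 mm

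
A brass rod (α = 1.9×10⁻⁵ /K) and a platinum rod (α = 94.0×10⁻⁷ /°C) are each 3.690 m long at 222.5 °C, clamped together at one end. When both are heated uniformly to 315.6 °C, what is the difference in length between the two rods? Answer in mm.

3.30 mm

ΔT = 93.1 K
brass: ΔL = 1.9×10⁻⁵ × 3.690 m × 93.1 = 6.5272×10⁻³ m = 6.5272 mm
platinum: ΔL = 94.0×10⁻⁷ × 3.690 m × 93.1 = 3.2293×10⁻³ m = 3.2293 mm
difference = 6.5272 − 3.2293 = 3.2979 mm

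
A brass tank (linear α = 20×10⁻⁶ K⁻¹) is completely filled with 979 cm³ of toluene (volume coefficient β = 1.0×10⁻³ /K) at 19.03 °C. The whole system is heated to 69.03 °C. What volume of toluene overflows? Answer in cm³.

46.0 cm³

The tank also expands: β_container ≈ 3α = 6.0×10⁻⁵ /K
Net overflow = V₀(β_liq − 3α_cont)ΔT
β − 3α = 1.00×10⁻³ − 6.0×10⁻⁵ = 9.40×10⁻⁴ /K; ΔT = 50.00 K
ΔV = 979 × 9.40×10⁻⁴ × 50.00 = 46.0 cm³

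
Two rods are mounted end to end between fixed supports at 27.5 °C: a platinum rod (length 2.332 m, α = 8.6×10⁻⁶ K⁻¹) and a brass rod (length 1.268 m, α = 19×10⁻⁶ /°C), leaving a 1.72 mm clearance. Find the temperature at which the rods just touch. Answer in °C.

α₁L₁ = 2.00552×10⁻⁵ m/K, α₂L₂ = 2.4092×10⁻⁵ m/K → total 4.41472×10⁻⁵ m/K
ΔT = g/(α₁L₁+α₂L₂) = 1.72×10⁻³ / 4.41472×10⁻⁵ = 38.961 K
T = 27.5 + 38.961 = 66.461 °C

T = 66.5 °C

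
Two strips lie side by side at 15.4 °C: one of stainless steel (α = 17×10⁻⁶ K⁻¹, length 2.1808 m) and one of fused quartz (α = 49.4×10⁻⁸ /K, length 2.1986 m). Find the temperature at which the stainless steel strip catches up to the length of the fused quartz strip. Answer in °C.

T = 510.0 °C

Equal length when α₁L₁ΔT − α₂L₂ΔT = L₂ − L₁ = 1.78×10⁻² m
α₁L₁ = 3.70736×10⁻⁵, α₂L₂ = 1.0861084×10⁻⁶ → Δ(αL) = 3.59874916×10⁻⁵ m/K
ΔT = 1.78×10⁻² / 3.59874916×10⁻⁵ = 494.616 K, so T = 15.4 + 494.616 = 510.016 °C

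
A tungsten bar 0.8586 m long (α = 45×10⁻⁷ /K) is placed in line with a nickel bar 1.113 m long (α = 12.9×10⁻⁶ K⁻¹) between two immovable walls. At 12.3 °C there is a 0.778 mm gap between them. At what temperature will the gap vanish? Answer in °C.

Gap closes when ΔL₁ + ΔL₂ = 0.778 mm = 7.78×10⁻⁴ m
(α₁L₁ + α₂L₂)ΔT = g
α₁L₁ + α₂L₂ = 45×10⁻⁷×0.8586 + 12.9×10⁻⁶×1.113 = 1.82214×10⁻⁵ m/K
ΔT = 7.78×10⁻⁴ / 1.82214×10⁻⁵ = 42.697 K
T = 12.3 + 42.697 = 54.997 °C

T = 55.0 °C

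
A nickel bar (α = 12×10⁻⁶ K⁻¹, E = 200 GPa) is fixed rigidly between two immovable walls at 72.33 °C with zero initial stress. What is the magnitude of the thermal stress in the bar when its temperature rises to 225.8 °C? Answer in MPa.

σ = 368 MPa

Fully constrained: the free strain ε = αΔT is blocked, so σ = Eε = EαΔT.
|ΔT| = 153.47 K
σ = 200×10⁹ × 12×10⁻⁶ × 153.47 = 3.68×10⁸ Pa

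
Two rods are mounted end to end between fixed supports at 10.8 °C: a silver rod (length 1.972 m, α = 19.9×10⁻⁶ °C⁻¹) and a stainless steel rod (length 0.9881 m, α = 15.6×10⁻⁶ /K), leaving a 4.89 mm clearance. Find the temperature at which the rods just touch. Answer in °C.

α₁L₁ = 3.92428×10⁻⁵ m/K, α₂L₂ = 1.541436×10⁻⁵ m/K → total 5.465716×10⁻⁵ m/K
ΔT = g/(α₁L₁+α₂L₂) = 4.89×10⁻³ / 5.465716×10⁻⁵ = 89.47 K
T = 10.8 + 89.47 = 100.27 °C

T = 100 °C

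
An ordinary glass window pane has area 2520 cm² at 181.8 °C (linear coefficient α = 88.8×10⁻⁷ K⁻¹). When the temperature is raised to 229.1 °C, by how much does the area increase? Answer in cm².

ΔA = 2.12 cm²

Area coefficient ≈ 2α; |ΔT| = 47.3 K
ΔA = 2αA₀ΔT = 2(88.8×10⁻⁷)(2520)(47.3) = 2.12 cm²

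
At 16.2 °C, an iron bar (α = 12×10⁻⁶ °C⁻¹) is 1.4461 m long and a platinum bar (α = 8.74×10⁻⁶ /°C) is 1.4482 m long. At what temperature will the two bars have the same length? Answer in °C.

L₁(1 + α₁ΔT) = L₂(1 + α₂ΔT) ⇒ ΔT = (L₂ − L₁)/(α₁L₁ − α₂L₂)
L₂ − L₁ = 1.4482 − 1.4461 = 2.10×10⁻³ m
α₁L₁ − α₂L₂ = 12×10⁻⁶×1.4461 − 8.74×10⁻⁶×1.4482 = 4.695932×10⁻⁶ m/K
ΔT = 2.10×10⁻³ / 4.695932×10⁻⁶ = 447.196 K
T = 16.2 + 447.196 = 463.396 °C

T = 463.4 °C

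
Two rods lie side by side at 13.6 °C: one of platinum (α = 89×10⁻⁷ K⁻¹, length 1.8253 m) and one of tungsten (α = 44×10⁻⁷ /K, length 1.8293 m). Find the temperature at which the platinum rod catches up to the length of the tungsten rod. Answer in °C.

Equal length when α₁L₁ΔT − α₂L₂ΔT = L₂ − L₁ = 4.00×10⁻³ m
α₁L₁ = 1.624517×10⁻⁵, α₂L₂ = 8.04892×10⁻⁶ → Δ(αL) = 8.19625×10⁻⁶ m/K
ΔT = 4.00×10⁻³ / 8.19625×10⁻⁶ = 488.028 K, so T = 13.6 + 488.028 = 501.628 °C

T = 501.6 °C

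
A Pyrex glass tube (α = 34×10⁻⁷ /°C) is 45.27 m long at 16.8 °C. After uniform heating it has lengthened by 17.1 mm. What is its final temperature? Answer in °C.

ΔL = αL₀ΔT ⇒ ΔT = ΔL / (αL₀)
ΔT = 17.1×10⁻³ m / (34×10⁻⁷ × 45.27 m) = 111.10 K
T = 16.8 + 111.10 = 127.90 °C

T = 128 °C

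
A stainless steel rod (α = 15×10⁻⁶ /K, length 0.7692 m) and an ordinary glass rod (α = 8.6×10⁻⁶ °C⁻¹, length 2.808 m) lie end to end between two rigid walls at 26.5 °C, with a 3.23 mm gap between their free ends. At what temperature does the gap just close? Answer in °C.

T = 117 °C

Gap closes when ΔL₁ + ΔL₂ = 3.23 mm = 3.23×10⁻³ m
(α₁L₁ + α₂L₂)ΔT = g
α₁L₁ + α₂L₂ = 15×10⁻⁶×0.7692 + 8.6×10⁻⁶×2.808 = 3.56868×10⁻⁵ m/K
ΔT = 3.23×10⁻³ / 3.56868×10⁻⁵ = 90.51 K
T = 26.5 + 90.51 = 117.01 °C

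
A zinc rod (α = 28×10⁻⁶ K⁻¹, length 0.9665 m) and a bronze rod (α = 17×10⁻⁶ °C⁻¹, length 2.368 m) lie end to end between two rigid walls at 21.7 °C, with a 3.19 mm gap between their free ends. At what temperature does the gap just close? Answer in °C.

T = 69.1 °C

α₁L₁ = 2.7062×10⁻⁵ m/K, α₂L₂ = 4.0256×10⁻⁵ m/K → total 6.7318×10⁻⁵ m/K
ΔT = g/(α₁L₁+α₂L₂) = 3.19×10⁻³ / 6.7318×10⁻⁵ = 47.387 K
T = 21.7 + 47.387 = 69.087 °C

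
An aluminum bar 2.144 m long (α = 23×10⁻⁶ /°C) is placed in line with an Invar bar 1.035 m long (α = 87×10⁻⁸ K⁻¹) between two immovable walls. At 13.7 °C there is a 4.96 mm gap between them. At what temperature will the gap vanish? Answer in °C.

Gap closes when ΔL₁ + ΔL₂ = 4.96 mm = 4.96×10⁻³ m
(α₁L₁ + α₂L₂)ΔT = g
α₁L₁ + α₂L₂ = 23×10⁻⁶×2.144 + 87×10⁻⁸×1.035 = 5.021245×10⁻⁵ m/K
ΔT = 4.96×10⁻³ / 5.021245×10⁻⁵ = 98.78 K
T = 13.7 + 98.78 = 112.48 °C

T = 112 °C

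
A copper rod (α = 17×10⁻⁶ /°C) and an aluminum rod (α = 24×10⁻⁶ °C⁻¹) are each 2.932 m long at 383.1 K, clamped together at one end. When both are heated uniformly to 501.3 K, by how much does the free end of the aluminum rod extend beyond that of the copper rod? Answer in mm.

ΔT = 118.2 K
copper: ΔL = 17×10⁻⁶ × 2.932 m × 118.2 = 5.8916×10⁻³ m = 5.8916 mm
aluminum: ΔL = 24×10⁻⁶ × 2.932 m × 118.2 = 8.3175×10⁻³ m = 8.3175 mm
difference = 8.3175 − 5.8916 = 2.4259 mm

2.43 mm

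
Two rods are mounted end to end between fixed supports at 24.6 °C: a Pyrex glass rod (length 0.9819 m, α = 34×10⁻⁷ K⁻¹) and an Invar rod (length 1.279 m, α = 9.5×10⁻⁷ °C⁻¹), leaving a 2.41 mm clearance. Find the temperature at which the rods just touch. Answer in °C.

T = 554 °C

α₁L₁ = 3.33846×10⁻⁶ m/K, α₂L₂ = 1.21505×10⁻⁶ m/K → total 4.55351×10⁻⁶ m/K
ΔT = g/(α₁L₁+α₂L₂) = 2.41×10⁻³ / 4.55351×10⁻⁶ = 529.26 K
T = 24.6 + 529.26 = 553.86 °C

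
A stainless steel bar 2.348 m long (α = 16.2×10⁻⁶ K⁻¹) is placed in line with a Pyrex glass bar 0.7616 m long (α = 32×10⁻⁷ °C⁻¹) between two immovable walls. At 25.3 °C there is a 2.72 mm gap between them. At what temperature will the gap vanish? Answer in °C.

Gap closes when ΔL₁ + ΔL₂ = 2.72 mm = 2.72×10⁻³ m
(α₁L₁ + α₂L₂)ΔT = g
α₁L₁ + α₂L₂ = 16.2×10⁻⁶×2.348 + 32×10⁻⁷×0.7616 = 4.047472×10⁻⁵ m/K
ΔT = 2.72×10⁻³ / 4.047472×10⁻⁵ = 67.202 K
T = 25.3 + 67.202 = 92.502 °C

T = 92.5 °C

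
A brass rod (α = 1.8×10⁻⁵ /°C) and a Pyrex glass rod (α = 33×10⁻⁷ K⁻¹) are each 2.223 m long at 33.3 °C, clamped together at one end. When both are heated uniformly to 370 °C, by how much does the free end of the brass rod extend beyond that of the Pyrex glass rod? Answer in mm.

ΔT = 336.7 K
brass: ΔL = 1.8×10⁻⁵ × 2.223 m × 336.7 = 1.3473×10⁻² m = 13.473 mm
Pyrex glass: ΔL = 33×10⁻⁷ × 2.223 m × 336.7 = 2.4700×10⁻³ m = 2.4700 mm
difference = 13.473 − 2.4700 = 11.003 mm

11.0 mm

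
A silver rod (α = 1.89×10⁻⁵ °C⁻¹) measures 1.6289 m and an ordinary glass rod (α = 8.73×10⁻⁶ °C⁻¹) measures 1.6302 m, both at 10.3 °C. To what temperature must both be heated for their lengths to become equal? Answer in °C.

T = 88.83 °C

Equal length when α₁L₁ΔT − α₂L₂ΔT = L₂ − L₁ = 1.30×10⁻³ m
α₁L₁ = 3.078621×10⁻⁵, α₂L₂ = 1.4231646×10⁻⁵ → Δ(αL) = 1.6554564×10⁻⁵ m/K
ΔT = 1.30×10⁻³ / 1.6554564×10⁻⁵ = 78.5282 K, so T = 10.3 + 78.5282 = 88.8282 °C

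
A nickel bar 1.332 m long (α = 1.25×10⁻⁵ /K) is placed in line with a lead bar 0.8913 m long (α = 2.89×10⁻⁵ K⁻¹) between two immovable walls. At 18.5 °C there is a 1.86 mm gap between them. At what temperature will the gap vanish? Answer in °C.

Gap closes when ΔL₁ + ΔL₂ = 1.86 mm = 1.86×10⁻³ m
(α₁L₁ + α₂L₂)ΔT = g
α₁L₁ + α₂L₂ = 1.25×10⁻⁵×1.332 + 2.89×10⁻⁵×0.8913 = 4.240857×10⁻⁵ m/K
ΔT = 1.86×10⁻³ / 4.240857×10⁻⁵ = 43.859 K
T = 18.5 + 43.859 = 62.359 °C

T = 62.4 °C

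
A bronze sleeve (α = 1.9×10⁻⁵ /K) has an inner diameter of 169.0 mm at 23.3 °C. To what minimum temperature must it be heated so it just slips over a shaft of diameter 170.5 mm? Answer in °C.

Required Δd = 170.5 − 169.0 = 1.5 mm
Δd = αd₀ΔT ⇒ ΔT = Δd/(αd₀) = 1.5 / (1.9×10⁻⁵ × 169.0) = 467.14 K
T_min = 23.3 + 467.14 = 490.44 °C

T = 490 °C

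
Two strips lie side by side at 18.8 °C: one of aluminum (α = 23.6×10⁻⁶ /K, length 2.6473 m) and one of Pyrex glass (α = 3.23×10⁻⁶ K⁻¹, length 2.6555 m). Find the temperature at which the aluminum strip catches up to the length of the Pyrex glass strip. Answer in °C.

T = 170.9 °C

Equal length when α₁L₁ΔT − α₂L₂ΔT = L₂ − L₁ = 8.20×10⁻³ m
α₁L₁ = 6.247628×10⁻⁵, α₂L₂ = 8.577265×10⁻⁶ → Δ(αL) = 5.3899015×10⁻⁵ m/K
ΔT = 8.20×10⁻³ / 5.3899015×10⁻⁵ = 152.136 K, so T = 18.8 + 152.136 = 170.936 °C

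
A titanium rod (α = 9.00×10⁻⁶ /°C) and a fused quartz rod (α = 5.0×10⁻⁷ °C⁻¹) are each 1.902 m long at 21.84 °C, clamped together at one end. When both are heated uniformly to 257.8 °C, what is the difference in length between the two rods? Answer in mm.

ΔT = 235.96 K
titanium: ΔL = 9.00×10⁻⁶ × 1.902 m × 235.96 = 4.0392×10⁻³ m = 4.0392 mm
fused quartz: ΔL = 5.0×10⁻⁷ × 1.902 m × 235.96 = 2.2440×10⁻⁴ m = 0.22440 mm
difference = 4.0392 − 0.22440 = 3.8148 mm

3.81 mm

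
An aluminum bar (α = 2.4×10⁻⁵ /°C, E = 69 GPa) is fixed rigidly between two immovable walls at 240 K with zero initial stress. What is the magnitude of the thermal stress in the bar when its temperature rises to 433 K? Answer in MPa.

σ = 320 MPa

Fully constrained: the free strain ε = αΔT is blocked, so σ = Eε = EαΔT.
|ΔT| = 193 K
σ = 69.0×10⁹ × 2.4×10⁻⁵ × 193 = 3.20×10⁸ Pa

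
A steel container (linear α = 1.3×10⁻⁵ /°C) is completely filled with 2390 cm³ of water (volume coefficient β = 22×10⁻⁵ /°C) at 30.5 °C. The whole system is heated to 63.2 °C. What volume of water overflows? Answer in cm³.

14.1 cm³

The container also expands: β_container ≈ 3α = 3.9×10⁻⁵ /K
Net overflow = V₀(β_liq − 3α_cont)ΔT
β − 3α = 2.20×10⁻⁴ − 3.9×10⁻⁵ = 1.81×10⁻⁴ /K; ΔT = 32.7 K
ΔV = 2390 × 1.81×10⁻⁴ × 32.7 = 14.1 cm³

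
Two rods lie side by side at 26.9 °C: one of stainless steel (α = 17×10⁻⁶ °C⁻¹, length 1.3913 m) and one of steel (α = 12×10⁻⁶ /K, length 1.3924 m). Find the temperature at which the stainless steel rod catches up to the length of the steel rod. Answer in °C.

Equal length when α₁L₁ΔT − α₂L₂ΔT = L₂ − L₁ = 1.10×10⁻³ m
α₁L₁ = 2.36521×10⁻⁵, α₂L₂ = 1.67088×10⁻⁵ → Δ(αL) = 6.9433×10⁻⁶ m/K
ΔT = 1.10×10⁻³ / 6.9433×10⁻⁶ = 158.426 K, so T = 26.9 + 158.426 = 185.326 °C

T = 185.3 °C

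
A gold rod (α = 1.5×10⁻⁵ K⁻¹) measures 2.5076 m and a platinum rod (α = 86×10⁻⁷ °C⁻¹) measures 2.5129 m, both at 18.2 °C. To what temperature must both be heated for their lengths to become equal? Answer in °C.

Equal length when α₁L₁ΔT − α₂L₂ΔT = L₂ − L₁ = 5.30×10⁻³ m
α₁L₁ = 3.7614×10⁻⁵, α₂L₂ = 2.161094×10⁻⁵ → Δ(αL) = 1.600306×10⁻⁵ m/K
ΔT = 5.30×10⁻³ / 1.600306×10⁻⁵ = 331.187 K, so T = 18.2 + 331.187 = 349.387 °C

T = 349.4 °C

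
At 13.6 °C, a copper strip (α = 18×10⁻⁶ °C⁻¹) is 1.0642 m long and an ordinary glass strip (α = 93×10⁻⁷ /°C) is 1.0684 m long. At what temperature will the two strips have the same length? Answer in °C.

L₁(1 + α₁ΔT) = L₂(1 + α₂ΔT) ⇒ ΔT = (L₂ − L₁)/(α₁L₁ − α₂L₂)
L₂ − L₁ = 1.0684 − 1.0642 = 4.20×10⁻³ m
α₁L₁ − α₂L₂ = 18×10⁻⁶×1.0642 − 93×10⁻⁷×1.0684 = 9.21948×10⁻⁶ m/K
ΔT = 4.20×10⁻³ / 9.21948×10⁻⁶ = 455.557 K
T = 13.6 + 455.557 = 469.157 °C

T = 469.2 °C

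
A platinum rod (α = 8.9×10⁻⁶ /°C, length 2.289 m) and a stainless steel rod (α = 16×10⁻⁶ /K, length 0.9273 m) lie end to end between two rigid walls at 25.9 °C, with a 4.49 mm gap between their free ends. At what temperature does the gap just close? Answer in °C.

α₁L₁ = 2.03721×10⁻⁵ m/K, α₂L₂ = 1.48368×10⁻⁵ m/K → total 3.52089×10⁻⁵ m/K
ΔT = g/(α₁L₁+α₂L₂) = 4.49×10⁻³ / 3.52089×10⁻⁵ = 127.52 K
T = 25.9 + 127.52 = 153.42 °C

T = 153 °C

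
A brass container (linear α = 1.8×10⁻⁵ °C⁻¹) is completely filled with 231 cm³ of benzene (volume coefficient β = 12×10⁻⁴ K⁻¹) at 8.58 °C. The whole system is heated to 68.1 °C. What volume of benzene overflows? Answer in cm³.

The container also expands: β_container ≈ 3α = 5.4×10⁻⁵ /K
Net overflow = V₀(β_liq − 3α_cont)ΔT
β − 3α = 1.20×10⁻³ − 5.4×10⁻⁵ = 1.146×10⁻³ /K; ΔT = 59.52 K
ΔV = 231 × 1.146×10⁻³ × 59.52 = 15.8 cm³

15.8 cm³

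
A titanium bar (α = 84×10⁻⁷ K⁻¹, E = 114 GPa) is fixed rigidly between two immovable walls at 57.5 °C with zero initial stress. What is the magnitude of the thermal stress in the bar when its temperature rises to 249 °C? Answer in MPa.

σ = 183 MPa

Fully constrained: the free strain ε = αΔT is blocked, so σ = Eε = EαΔT.
|ΔT| = 191.5 K
σ = 114×10⁹ × 84×10⁻⁷ × 191.5 = 1.83×10⁸ Pa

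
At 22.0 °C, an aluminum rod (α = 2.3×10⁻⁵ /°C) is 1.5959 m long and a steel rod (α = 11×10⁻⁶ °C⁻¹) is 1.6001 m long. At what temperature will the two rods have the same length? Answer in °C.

T = 241.8 °C

Equal length when α₁L₁ΔT − α₂L₂ΔT = L₂ − L₁ = 4.20×10⁻³ m
α₁L₁ = 3.67057×10⁻⁵, α₂L₂ = 1.76011×10⁻⁵ → Δ(αL) = 1.91046×10⁻⁵ m/K
ΔT = 4.20×10⁻³ / 1.91046×10⁻⁵ = 219.842 K, so T = 22.0 + 219.842 = 241.842 °C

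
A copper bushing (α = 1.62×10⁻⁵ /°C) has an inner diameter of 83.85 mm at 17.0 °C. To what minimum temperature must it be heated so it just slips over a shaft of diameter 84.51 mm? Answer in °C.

Required Δd = 84.51 − 83.85 = 0.66 mm
Δd = αd₀ΔT ⇒ ΔT = Δd/(αd₀) = 0.66 / (1.62×10⁻⁵ × 83.85) = 485.88 K
T_min = 17.0 + 485.88 = 502.88 °C

T = 503 °C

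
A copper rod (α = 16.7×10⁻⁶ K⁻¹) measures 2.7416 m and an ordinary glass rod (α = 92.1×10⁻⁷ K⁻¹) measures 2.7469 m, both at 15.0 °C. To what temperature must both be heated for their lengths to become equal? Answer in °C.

T = 273.7 °C

L₁(1 + α₁ΔT) = L₂(1 + α₂ΔT) ⇒ ΔT = (L₂ − L₁)/(α₁L₁ − α₂L₂)
L₂ − L₁ = 2.7469 − 2.7416 = 5.30×10⁻³ m
α₁L₁ − α₂L₂ = 16.7×10⁻⁶×2.7416 − 92.1×10⁻⁷×2.7469 = 2.0485771×10⁻⁵ m/K
ΔT = 5.30×10⁻³ / 2.0485771×10⁻⁵ = 258.716 K
T = 15.0 + 258.716 = 273.716 °C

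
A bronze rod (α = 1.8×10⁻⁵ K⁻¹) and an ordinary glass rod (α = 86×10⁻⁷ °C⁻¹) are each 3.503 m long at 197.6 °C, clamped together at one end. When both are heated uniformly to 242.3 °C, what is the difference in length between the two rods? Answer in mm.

1.47 mm

ΔT = 44.7 K
bronze: ΔL = 1.8×10⁻⁵ × 3.503 m × 44.7 = 2.8185×10⁻³ m = 2.8185 mm
ordinary glass: ΔL = 86×10⁻⁷ × 3.503 m × 44.7 = 1.3466×10⁻³ m = 1.3466 mm
difference = 2.8185 − 1.3466 = 1.4719 mm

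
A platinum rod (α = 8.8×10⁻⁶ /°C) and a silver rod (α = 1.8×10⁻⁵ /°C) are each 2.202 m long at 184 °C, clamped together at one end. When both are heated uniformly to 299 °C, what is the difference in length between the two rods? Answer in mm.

2.33 mm

ΔT = 115 K
platinum: ΔL = 8.8×10⁻⁶ × 2.202 m × 115 = 2.2284×10⁻³ m = 2.2284 mm
silver: ΔL = 1.8×10⁻⁵ × 2.202 m × 115 = 4.5581×10⁻³ m = 4.5581 mm
difference = 4.5581 − 2.2284 = 2.3297 mm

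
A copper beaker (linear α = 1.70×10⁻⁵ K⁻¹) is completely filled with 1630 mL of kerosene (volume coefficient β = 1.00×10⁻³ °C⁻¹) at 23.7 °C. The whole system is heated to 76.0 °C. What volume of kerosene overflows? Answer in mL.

80.9 mL

The beaker also expands: β_container ≈ 3α = 5.1×10⁻⁵ /K
Net overflow = V₀(β_liq − 3α_cont)ΔT
β − 3α = 1.00×10⁻³ − 5.1×10⁻⁵ = 9.49×10⁻⁴ /K; ΔT = 52.3 K
ΔV = 1630 × 9.49×10⁻⁴ × 52.3 = 80.9 mL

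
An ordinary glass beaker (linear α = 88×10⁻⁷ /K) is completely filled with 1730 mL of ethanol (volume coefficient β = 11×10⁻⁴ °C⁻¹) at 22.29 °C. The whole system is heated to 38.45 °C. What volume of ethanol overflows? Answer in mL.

30.0 mL

The beaker also expands: β_container ≈ 3α = 2.64×10⁻⁵ /K
Net overflow = V₀(β_liq − 3α_cont)ΔT
β − 3α = 1.10×10⁻³ − 2.64×10⁻⁵ = 1.0736×10⁻³ /K; ΔT = 16.16 K
ΔV = 1730 × 1.0736×10⁻³ × 16.16 = 30.0 mL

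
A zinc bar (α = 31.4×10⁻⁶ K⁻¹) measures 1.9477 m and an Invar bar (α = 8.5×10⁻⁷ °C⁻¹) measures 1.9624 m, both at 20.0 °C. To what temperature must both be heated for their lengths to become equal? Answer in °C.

Equal length when α₁L₁ΔT − α₂L₂ΔT = L₂ − L₁ = 1.47×10⁻² m
α₁L₁ = 6.115778×10⁻⁵, α₂L₂ = 1.66804×10⁻⁶ → Δ(αL) = 5.948974×10⁻⁵ m/K
ΔT = 1.47×10⁻² / 5.948974×10⁻⁵ = 247.101 K, so T = 20.0 + 247.101 = 267.101 °C

T = 267.1 °C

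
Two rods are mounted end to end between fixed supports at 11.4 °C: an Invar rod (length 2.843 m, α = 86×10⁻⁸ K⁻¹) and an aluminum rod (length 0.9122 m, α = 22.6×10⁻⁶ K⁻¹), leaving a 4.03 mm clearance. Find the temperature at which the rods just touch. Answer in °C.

T = 186 °C

Gap closes when ΔL₁ + ΔL₂ = 4.03 mm = 4.03×10⁻³ m
(α₁L₁ + α₂L₂)ΔT = g
α₁L₁ + α₂L₂ = 86×10⁻⁸×2.843 + 22.6×10⁻⁶×0.9122 = 2.30607×10⁻⁵ m/K
ΔT = 4.03×10⁻³ / 2.30607×10⁻⁵ = 174.76 K
T = 11.4 + 174.76 = 186.16 °C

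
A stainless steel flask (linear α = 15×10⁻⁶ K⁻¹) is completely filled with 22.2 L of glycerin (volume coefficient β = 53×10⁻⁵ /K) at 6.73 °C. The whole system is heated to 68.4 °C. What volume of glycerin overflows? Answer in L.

0.664 L

The flask also expands: β_container ≈ 3α = 4.5×10⁻⁵ /K
Net overflow = V₀(β_liq − 3α_cont)ΔT
β − 3α = 5.30×10⁻⁴ − 4.5×10⁻⁵ = 4.85×10⁻⁴ /K; ΔT = 61.67 K
ΔV = 22.2 × 4.85×10⁻⁴ × 61.67 = 0.664 L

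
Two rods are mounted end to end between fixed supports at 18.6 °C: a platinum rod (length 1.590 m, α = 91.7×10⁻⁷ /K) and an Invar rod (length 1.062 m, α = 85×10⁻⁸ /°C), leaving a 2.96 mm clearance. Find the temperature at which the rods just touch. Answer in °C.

α₁L₁ = 1.45803×10⁻⁵ m/K, α₂L₂ = 9.027×10⁻⁷ m/K → total 1.5483×10⁻⁵ m/K
ΔT = g/(α₁L₁+α₂L₂) = 2.96×10⁻³ / 1.5483×10⁻⁵ = 191.18 K
T = 18.6 + 191.18 = 209.78 °C

T = 210 °C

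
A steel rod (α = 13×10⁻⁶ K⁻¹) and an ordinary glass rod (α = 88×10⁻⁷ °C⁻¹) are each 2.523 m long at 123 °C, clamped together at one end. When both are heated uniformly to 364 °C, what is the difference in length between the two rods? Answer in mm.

2.55 mm

ΔT = 241 K
steel: ΔL = 13×10⁻⁶ × 2.523 m × 241 = 7.9046×10⁻³ m = 7.9046 mm
ordinary glass: ΔL = 88×10⁻⁷ × 2.523 m × 241 = 5.3508×10⁻³ m = 5.3508 mm
difference = 7.9046 − 5.3508 = 2.5538 mm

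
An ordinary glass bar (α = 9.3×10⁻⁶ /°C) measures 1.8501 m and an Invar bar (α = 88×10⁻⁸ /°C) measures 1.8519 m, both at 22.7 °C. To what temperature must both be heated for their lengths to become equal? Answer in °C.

Equal length when α₁L₁ΔT − α₂L₂ΔT = L₂ − L₁ = 1.80×10⁻³ m
α₁L₁ = 1.720593×10⁻⁵, α₂L₂ = 1.629672×10⁻⁶ → Δ(αL) = 1.5576258×10⁻⁵ m/K
ΔT = 1.80×10⁻³ / 1.5576258×10⁻⁵ = 115.560 K, so T = 22.7 + 115.560 = 138.260 °C

T = 138.3 °C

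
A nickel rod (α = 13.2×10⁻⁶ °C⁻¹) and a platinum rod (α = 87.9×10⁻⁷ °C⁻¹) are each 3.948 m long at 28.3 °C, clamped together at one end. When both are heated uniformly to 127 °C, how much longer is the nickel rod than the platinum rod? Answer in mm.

1.72 mm

ΔT = 98.7 K
nickel: ΔL = 13.2×10⁻⁶ × 3.948 m × 98.7 = 5.1436×10⁻³ m = 5.1436 mm
platinum: ΔL = 87.9×10⁻⁷ × 3.948 m × 98.7 = 3.4252×10⁻³ m = 3.4252 mm
difference = 5.1436 − 3.4252 = 1.7184 mm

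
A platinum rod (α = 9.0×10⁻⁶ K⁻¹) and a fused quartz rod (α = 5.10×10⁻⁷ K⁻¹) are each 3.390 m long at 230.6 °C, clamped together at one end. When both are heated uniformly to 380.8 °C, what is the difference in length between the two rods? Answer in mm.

4.32 mm

ΔT = 150.2 K
platinum: ΔL = 9.0×10⁻⁶ × 3.390 m × 150.2 = 4.5826×10⁻³ m = 4.5826 mm
fused quartz: ΔL = 5.10×10⁻⁷ × 3.390 m × 150.2 = 2.5968×10⁻⁴ m = 0.25968 mm
difference = 4.5826 − 0.25968 = 4.32292 mm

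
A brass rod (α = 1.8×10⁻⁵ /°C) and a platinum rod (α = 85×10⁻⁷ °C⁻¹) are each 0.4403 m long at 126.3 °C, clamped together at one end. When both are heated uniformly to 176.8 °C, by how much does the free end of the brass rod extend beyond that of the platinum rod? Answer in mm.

0.211 mm

ΔT = 50.5 K
brass: ΔL = 1.8×10⁻⁵ × 0.4403 m × 50.5 = 4.0023×10⁻⁴ m = 0.40023 mm
platinum: ΔL = 85×10⁻⁷ × 0.4403 m × 50.5 = 1.8900×10⁻⁴ m = 0.18900 mm
difference = 0.40023 − 0.18900 = 0.21123 mm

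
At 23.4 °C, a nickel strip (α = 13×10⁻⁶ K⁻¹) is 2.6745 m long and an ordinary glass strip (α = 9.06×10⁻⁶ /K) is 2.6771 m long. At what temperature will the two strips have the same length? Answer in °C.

T = 270.7 °C

L₁(1 + α₁ΔT) = L₂(1 + α₂ΔT) ⇒ ΔT = (L₂ − L₁)/(α₁L₁ − α₂L₂)
L₂ − L₁ = 2.6771 − 2.6745 = 2.60×10⁻³ m
α₁L₁ − α₂L₂ = 13×10⁻⁶×2.6745 − 9.06×10⁻⁶×2.6771 = 1.0513974×10⁻⁵ m/K
ΔT = 2.60×10⁻³ / 1.0513974×10⁻⁵ = 247.290 K
T = 23.4 + 247.290 = 270.690 °C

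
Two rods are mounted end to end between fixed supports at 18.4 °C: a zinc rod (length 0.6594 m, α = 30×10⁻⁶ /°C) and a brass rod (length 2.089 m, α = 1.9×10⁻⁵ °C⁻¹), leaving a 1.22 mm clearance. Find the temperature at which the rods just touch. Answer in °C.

T = 38.9 °C

α₁L₁ = 1.9782×10⁻⁵ m/K, α₂L₂ = 3.9691×10⁻⁵ m/K → total 5.9473×10⁻⁵ m/K
ΔT = g/(α₁L₁+α₂L₂) = 1.22×10⁻³ / 5.9473×10⁻⁵ = 20.514 K
T = 18.4 + 20.514 = 38.914 °C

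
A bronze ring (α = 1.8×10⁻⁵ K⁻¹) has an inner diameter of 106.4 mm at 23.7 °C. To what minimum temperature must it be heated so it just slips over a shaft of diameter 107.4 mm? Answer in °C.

T = 546 °C

Required Δd = 107.4 − 106.4 = 1.0 mm
Δd = αd₀ΔT ⇒ ΔT = Δd/(αd₀) = 1.0 / (1.8×10⁻⁵ × 106.4) = 522.14 K
T_min = 23.7 + 522.14 = 545.84 °C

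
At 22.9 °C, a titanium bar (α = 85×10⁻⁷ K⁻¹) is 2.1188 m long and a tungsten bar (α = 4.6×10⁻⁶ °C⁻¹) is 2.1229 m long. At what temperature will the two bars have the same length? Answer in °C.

L₁(1 + α₁ΔT) = L₂(1 + α₂ΔT) ⇒ ΔT = (L₂ − L₁)/(α₁L₁ − α₂L₂)
L₂ − L₁ = 2.1229 − 2.1188 = 4.10×10⁻³ m
α₁L₁ − α₂L₂ = 85×10⁻⁷×2.1188 − 4.6×10⁻⁶×2.1229 = 8.24446×10⁻⁶ m/K
ΔT = 4.10×10⁻³ / 8.24446×10⁻⁶ = 497.304 K
T = 22.9 + 497.304 = 520.204 °C

T = 520.2 °C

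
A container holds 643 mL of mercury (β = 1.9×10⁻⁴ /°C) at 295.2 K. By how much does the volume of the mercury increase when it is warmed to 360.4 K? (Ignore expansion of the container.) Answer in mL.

|ΔT| = |360.4 − 295.2| = 65.2 K
ΔV = βV₀ΔT = (1.9×10⁻⁴)(643)(65.2) = 7.97 mL

ΔV = 7.97 mL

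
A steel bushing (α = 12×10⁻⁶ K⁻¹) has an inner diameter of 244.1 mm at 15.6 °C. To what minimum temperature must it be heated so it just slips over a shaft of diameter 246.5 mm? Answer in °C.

T = 835 °C

Required Δd = 246.5 − 244.1 = 2.4 mm
Δd = αd₀ΔT ⇒ ΔT = Δd/(αd₀) = 2.4 / (12×10⁻⁶ × 244.1) = 819.34 K
T_min = 15.6 + 819.34 = 834.94 °C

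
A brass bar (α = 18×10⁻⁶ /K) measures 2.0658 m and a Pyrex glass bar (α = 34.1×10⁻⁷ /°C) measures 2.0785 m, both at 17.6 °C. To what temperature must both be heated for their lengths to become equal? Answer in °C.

T = 439.6 °C

Equal length when α₁L₁ΔT − α₂L₂ΔT = L₂ − L₁ = 1.27×10⁻² m
α₁L₁ = 3.71844×10⁻⁵, α₂L₂ = 7.087685×10⁻⁶ → Δ(αL) = 3.0096715×10⁻⁵ m/K
ΔT = 1.27×10⁻² / 3.0096715×10⁻⁵ = 421.973 K, so T = 17.6 + 421.973 = 439.573 °C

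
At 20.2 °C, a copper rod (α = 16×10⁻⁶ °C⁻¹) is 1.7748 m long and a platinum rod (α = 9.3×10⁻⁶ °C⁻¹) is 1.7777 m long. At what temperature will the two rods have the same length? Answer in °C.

T = 264.6 °C

Equal length when α₁L₁ΔT − α₂L₂ΔT = L₂ − L₁ = 2.90×10⁻³ m
α₁L₁ = 2.83968×10⁻⁵, α₂L₂ = 1.653261×10⁻⁵ → Δ(αL) = 1.186419×10⁻⁵ m/K
ΔT = 2.90×10⁻³ / 1.186419×10⁻⁵ = 244.433 K, so T = 20.2 + 244.433 = 264.633 °C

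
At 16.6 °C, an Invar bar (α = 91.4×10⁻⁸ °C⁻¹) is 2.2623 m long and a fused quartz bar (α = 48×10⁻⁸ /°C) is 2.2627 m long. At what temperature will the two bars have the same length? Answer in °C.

Equal length when α₁L₁ΔT − α₂L₂ΔT = L₂ − L₁ = 4.00×10⁻⁴ m
α₁L₁ = 2.0677422×10⁻⁶, α₂L₂ = 1.086096×10⁻⁶ → Δ(αL) = 9.816462×10⁻⁷ m/K
ΔT = 4.00×10⁻⁴ / 9.816462×10⁻⁷ = 407.479 K, so T = 16.6 + 407.479 = 424.079 °C

T = 424.1 °C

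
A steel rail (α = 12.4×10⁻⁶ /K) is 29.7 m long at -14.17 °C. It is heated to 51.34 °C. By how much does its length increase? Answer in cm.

ΔL = 2.41 cm

|ΔT| = |51.34 − (-14.17)| = 65.51 K
ΔL = αL₀ΔT = (12.4×10⁻⁶)(29.7)(65.51) = 2.41×10⁻² m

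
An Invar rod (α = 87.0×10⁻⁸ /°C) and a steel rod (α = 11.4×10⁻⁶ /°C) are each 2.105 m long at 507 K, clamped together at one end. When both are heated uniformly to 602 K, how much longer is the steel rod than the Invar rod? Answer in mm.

2.11 mm

ΔT = 95 K
Invar: ΔL = 87.0×10⁻⁸ × 2.105 m × 95 = 1.7398×10⁻⁴ m = 0.17398 mm
steel: ΔL = 11.4×10⁻⁶ × 2.105 m × 95 = 2.2797×10⁻³ m = 2.2797 mm
difference = 2.2797 − 0.17398 = 2.10572 mm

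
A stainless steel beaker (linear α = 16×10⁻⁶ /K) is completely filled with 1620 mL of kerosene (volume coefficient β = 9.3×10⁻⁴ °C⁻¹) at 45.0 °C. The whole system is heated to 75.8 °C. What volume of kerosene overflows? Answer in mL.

The beaker also expands: β_container ≈ 3α = 4.8×10⁻⁵ /K
Net overflow = V₀(β_liq − 3α_cont)ΔT
β − 3α = 9.30×10⁻⁴ − 4.8×10⁻⁵ = 8.82×10⁻⁴ /K; ΔT = 30.8 K
ΔV = 1620 × 8.82×10⁻⁴ × 30.8 = 44.0 mL

44.0 mL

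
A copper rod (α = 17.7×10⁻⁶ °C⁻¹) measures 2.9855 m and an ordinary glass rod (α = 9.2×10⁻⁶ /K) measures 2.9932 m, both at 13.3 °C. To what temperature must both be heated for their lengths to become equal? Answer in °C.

T = 317.6 °C

L₁(1 + α₁ΔT) = L₂(1 + α₂ΔT) ⇒ ΔT = (L₂ − L₁)/(α₁L₁ − α₂L₂)
L₂ − L₁ = 2.9932 − 2.9855 = 7.70×10⁻³ m
α₁L₁ − α₂L₂ = 17.7×10⁻⁶×2.9855 − 9.2×10⁻⁶×2.9932 = 2.530591×10⁻⁵ m/K
ΔT = 7.70×10⁻³ / 2.530591×10⁻⁵ = 304.277 K
T = 13.3 + 304.277 = 317.577 °C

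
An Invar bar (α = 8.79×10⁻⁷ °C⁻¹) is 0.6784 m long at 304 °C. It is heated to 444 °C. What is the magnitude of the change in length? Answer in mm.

|ΔT| = |444 − 304| = 140 K
ΔL = αL₀ΔT = (8.79×10⁻⁷)(0.6784)(140) = 8.35×10⁻⁵ m

ΔL = 0.0835 mm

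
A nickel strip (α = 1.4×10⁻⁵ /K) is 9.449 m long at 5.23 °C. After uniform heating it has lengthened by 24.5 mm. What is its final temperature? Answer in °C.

ΔL = αL₀ΔT ⇒ ΔT = ΔL / (αL₀)
ΔT = 24.5×10⁻³ m / (1.4×10⁻⁵ × 9.449 m) = 185.20 K
T = 5.23 + 185.20 = 190.43 °C

T = 190 °C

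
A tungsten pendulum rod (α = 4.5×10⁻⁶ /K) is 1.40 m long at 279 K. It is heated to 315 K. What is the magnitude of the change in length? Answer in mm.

ΔL = 0.227 mm

|ΔT| = |315 − 279| = 36 K
ΔL = αL₀ΔT = (4.5×10⁻⁶)(1.40)(36) = 2.27×10⁻⁴ m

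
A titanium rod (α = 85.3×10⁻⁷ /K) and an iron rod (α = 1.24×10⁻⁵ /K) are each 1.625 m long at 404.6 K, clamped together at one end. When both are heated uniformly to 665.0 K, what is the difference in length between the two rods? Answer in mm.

1.64 mm

ΔT = 260.4 K
titanium: ΔL = 85.3×10⁻⁷ × 1.625 m × 260.4 = 3.6095×10⁻³ m = 3.6095 mm
iron: ΔL = 1.24×10⁻⁵ × 1.625 m × 260.4 = 5.2471×10⁻³ m = 5.2471 mm
difference = 5.2471 − 3.6095 = 1.6376 mm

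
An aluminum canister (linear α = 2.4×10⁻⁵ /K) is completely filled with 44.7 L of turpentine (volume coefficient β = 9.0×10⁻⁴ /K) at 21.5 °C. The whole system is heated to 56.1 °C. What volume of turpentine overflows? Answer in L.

1.28 L

The canister also expands: β_container ≈ 3α = 7.2×10⁻⁵ /K
Net overflow = V₀(β_liq − 3α_cont)ΔT
β − 3α = 9.00×10⁻⁴ − 7.2×10⁻⁵ = 8.28×10⁻⁴ /K; ΔT = 34.6 K
ΔV = 44.7 × 8.28×10⁻⁴ × 34.6 = 1.28 L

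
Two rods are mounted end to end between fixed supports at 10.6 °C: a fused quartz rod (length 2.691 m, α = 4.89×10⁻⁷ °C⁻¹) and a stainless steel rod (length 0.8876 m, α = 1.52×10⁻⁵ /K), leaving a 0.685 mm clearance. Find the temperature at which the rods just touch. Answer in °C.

Gap closes when ΔL₁ + ΔL₂ = 0.685 mm = 6.85×10⁻⁴ m
(α₁L₁ + α₂L₂)ΔT = g
α₁L₁ + α₂L₂ = 4.89×10⁻⁷×2.691 + 1.52×10⁻⁵×0.8876 = 1.4807419×10⁻⁵ m/K
ΔT = 6.85×10⁻⁴ / 1.4807419×10⁻⁵ = 46.261 K
T = 10.6 + 46.261 = 56.861 °C

T = 56.9 °C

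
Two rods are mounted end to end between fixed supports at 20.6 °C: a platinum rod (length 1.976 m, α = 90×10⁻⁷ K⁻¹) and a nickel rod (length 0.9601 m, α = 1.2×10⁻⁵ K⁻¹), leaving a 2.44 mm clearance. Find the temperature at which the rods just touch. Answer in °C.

T = 104 °C

α₁L₁ = 1.7784×10⁻⁵ m/K, α₂L₂ = 1.15212×10⁻⁵ m/K → total 2.93052×10⁻⁵ m/K
ΔT = g/(α₁L₁+α₂L₂) = 2.44×10⁻³ / 2.93052×10⁻⁵ = 83.26 K
T = 20.6 + 83.26 = 103.86 °C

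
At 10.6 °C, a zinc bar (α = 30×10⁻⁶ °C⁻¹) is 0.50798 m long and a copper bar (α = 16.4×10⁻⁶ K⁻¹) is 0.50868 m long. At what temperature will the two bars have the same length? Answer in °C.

Equal length when α₁L₁ΔT − α₂L₂ΔT = L₂ − L₁ = 7.00×10⁻⁴ m
α₁L₁ = 1.52394×10⁻⁵, α₂L₂ = 8.342352×10⁻⁶ → Δ(αL) = 6.897048×10⁻⁶ m/K
ΔT = 7.00×10⁻⁴ / 6.897048×10⁻⁶ = 101.493 K, so T = 10.6 + 101.493 = 112.093 °C

T = 112.1 °C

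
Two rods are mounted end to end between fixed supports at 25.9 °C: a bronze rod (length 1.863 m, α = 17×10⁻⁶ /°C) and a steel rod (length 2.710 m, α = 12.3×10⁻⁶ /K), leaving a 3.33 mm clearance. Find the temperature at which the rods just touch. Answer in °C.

T = 77.1 °C

α₁L₁ = 3.1671×10⁻⁵ m/K, α₂L₂ = 3.3333×10⁻⁵ m/K → total 6.5004×10⁻⁵ m/K
ΔT = g/(α₁L₁+α₂L₂) = 3.33×10⁻³ / 6.5004×10⁻⁵ = 51.228 K
T = 25.9 + 51.228 = 77.128 °C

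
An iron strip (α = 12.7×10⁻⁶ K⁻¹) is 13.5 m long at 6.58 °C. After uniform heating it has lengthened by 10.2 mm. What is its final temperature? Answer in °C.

T = 66.1 °C

ΔL = αL₀ΔT ⇒ ΔT = ΔL / (αL₀)
ΔT = 10.2×10⁻³ m / (12.7×10⁻⁶ × 13.5 m) = 59.493 K
T = 6.58 + 59.493 = 66.073 °C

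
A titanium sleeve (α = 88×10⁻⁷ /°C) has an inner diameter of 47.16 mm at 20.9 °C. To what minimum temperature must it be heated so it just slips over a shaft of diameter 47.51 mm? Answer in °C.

Required Δd = 47.51 − 47.16 = 0.35 mm
Δd = αd₀ΔT ⇒ ΔT = Δd/(αd₀) = 0.35 / (88×10⁻⁷ × 47.16) = 843.36 K
T_min = 20.9 + 843.36 = 864.26 °C

T = 864 °C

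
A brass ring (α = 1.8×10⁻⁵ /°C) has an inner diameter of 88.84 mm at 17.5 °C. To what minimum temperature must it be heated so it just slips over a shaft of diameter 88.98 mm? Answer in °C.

Required Δd = 88.98 − 88.84 = 0.14 mm
Δd = αd₀ΔT ⇒ ΔT = Δd/(αd₀) = 0.14 / (1.8×10⁻⁵ × 88.84) = 87.55 K
T_min = 17.5 + 87.55 = 105.05 °C

T = 105 °C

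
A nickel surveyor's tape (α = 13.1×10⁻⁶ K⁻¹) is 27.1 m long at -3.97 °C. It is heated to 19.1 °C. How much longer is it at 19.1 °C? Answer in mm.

|ΔT| = |19.1 − (-3.97)| = 23.07 K
ΔL = αL₀ΔT = (13.1×10⁻⁶)(27.1)(23.07) = 8.19×10⁻³ m

ΔL = 8.19 mm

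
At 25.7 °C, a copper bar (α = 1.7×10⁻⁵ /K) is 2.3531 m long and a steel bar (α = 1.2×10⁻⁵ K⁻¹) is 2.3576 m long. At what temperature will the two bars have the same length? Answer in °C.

Equal length when α₁L₁ΔT − α₂L₂ΔT = L₂ − L₁ = 4.50×10⁻³ m
α₁L₁ = 4.00027×10⁻⁵, α₂L₂ = 2.82912×10⁻⁵ → Δ(αL) = 1.17115×10⁻⁵ m/K
ΔT = 4.50×10⁻³ / 1.17115×10⁻⁵ = 384.238 K, so T = 25.7 + 384.238 = 409.938 °C

T = 409.9 °C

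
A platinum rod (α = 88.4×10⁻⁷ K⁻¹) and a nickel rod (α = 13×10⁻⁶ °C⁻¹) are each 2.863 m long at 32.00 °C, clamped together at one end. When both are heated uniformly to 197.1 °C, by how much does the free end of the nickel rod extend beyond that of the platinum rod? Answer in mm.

1.97 mm

ΔT = 165.10 K
platinum: ΔL = 88.4×10⁻⁷ × 2.863 m × 165.10 = 4.1785×10⁻³ m = 4.1785 mm
nickel: ΔL = 13×10⁻⁶ × 2.863 m × 165.10 = 6.1449×10⁻³ m = 6.1449 mm
difference = 6.1449 − 4.1785 = 1.9664 mm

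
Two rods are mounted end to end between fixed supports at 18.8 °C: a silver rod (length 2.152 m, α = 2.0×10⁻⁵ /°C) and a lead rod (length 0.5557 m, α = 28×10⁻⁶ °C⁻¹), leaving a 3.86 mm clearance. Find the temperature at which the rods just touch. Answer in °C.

T = 84.7 °C

α₁L₁ = 4.304×10⁻⁵ m/K, α₂L₂ = 1.55596×10⁻⁵ m/K → total 5.85996×10⁻⁵ m/K
ΔT = g/(α₁L₁+α₂L₂) = 3.86×10⁻³ / 5.85996×10⁻⁵ = 65.871 K
T = 18.8 + 65.871 = 84.671 °C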